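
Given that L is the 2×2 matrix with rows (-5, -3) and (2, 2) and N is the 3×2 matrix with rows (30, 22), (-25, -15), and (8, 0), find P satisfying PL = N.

P = [[-4, 5], [5, 0], [-4, -6]]

L is on the right of P, so right-multiply by L⁻¹: P = NL⁻¹.
L has determinant -4; L⁻¹ = [[-1/2, -3/4], [1/2, 5/4]].
P = NL⁻¹ = [[30, 22], [-25, -15], [8, 0]] · [[-1/2, -3/4], [1/2, 5/4]] = [[-4, 5], [5, 0], [-4, -6]].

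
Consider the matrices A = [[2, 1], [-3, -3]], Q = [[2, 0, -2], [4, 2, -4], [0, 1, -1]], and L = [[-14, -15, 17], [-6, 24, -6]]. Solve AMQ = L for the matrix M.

M = [[0, -4, 1], [5, 2, -5]]

M = A⁻¹LQ⁻¹ (apply A⁻¹ on the left and Q⁻¹ on the right).
det A = -3; the adjugate gives A⁻¹ = [[1, 1/3], [-1, -2/3]].
det Q = -4; the adjugate gives Q⁻¹ = [[-1/2, 1/2, -1], [-1, 1/2, 0], [-1, 1/2, -1]].
A⁻¹L = [[-16, -7, 15], [18, -1, -13]].
M = (A⁻¹L)Q⁻¹ = [[0, -4, 1], [5, 2, -5]].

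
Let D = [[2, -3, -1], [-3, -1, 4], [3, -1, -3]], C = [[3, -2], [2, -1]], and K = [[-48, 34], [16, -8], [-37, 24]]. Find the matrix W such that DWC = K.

W = [[-3, -4], [5, -4], [-1, -2]]

Isolating W: multiply by D⁻¹ from the left and C⁻¹ from the right, so W = D⁻¹KC⁻¹.
det D = -1; the adjugate gives D⁻¹ = [[-7, 8, 13], [-3, 3, 5], [-6, 7, 11]].
det C = 1; the adjugate gives C⁻¹ = [[-1, 2], [-2, 3]].
D⁻¹K = [[-17, 10], [7, -6], [-7, 4]].
W = (D⁻¹K)C⁻¹ = [[-3, -4], [5, -4], [-1, -2]].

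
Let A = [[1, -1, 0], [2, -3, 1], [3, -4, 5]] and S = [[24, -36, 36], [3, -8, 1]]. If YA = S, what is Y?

Y = [[-6, 6, 6], [-6, 6, -1]]

Right-multiplying both sides by A⁻¹ gives Y = SA⁻¹.
A has determinant -4; A⁻¹ = [[11/4, -5/4, 1/4], [7/4, -5/4, 1/4], [-1/4, -1/4, 1/4]].
Y = SA⁻¹ = [[24, -36, 36], [3, -8, 1]] · [[11/4, -5/4, 1/4], [7/4, -5/4, 1/4], [-1/4, -1/4, 1/4]] = [[-6, 6, 6], [-6, 6, -1]].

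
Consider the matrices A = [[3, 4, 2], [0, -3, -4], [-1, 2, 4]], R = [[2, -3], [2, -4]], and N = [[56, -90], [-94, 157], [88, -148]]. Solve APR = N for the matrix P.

Isolating P: multiply by A⁻¹ from the left and R⁻¹ from the right, so P = A⁻¹NR⁻¹.
det A = -2, so A⁻¹ = [[2, 6, 5], [-2, -7, -6], [3/2, 5, 9/2]].
det R = -2; the adjugate gives R⁻¹ = [[2, -3/2], [1, -1]].
A⁻¹N = [[-12, 22], [18, -31], [10, -16]].
P = (A⁻¹N)R⁻¹ = [[-2, -4], [5, 4], [4, 1]].

P = [[-2, -4], [5, 4], [4, 1]]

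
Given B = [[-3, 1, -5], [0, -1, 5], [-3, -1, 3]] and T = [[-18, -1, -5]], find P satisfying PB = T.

Since B sits to the right of P, P = TB⁻¹.
det B = -6, so B⁻¹ = [[-1/3, -1/3, 0], [5/2, 4, -5/2], [1/2, 1, -1/2]].
P = TB⁻¹ = [[-18, -1, -5]] · [[-1/3, -1/3, 0], [5/2, 4, -5/2], [1/2, 1, -1/2]] = [[1, -3, 5]].

P = [[1, -3, 5]]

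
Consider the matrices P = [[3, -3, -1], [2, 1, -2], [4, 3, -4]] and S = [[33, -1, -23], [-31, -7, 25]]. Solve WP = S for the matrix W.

Since P sits to the right of W, W = SP⁻¹.
det P = 4; the adjugate gives P⁻¹ = [[1/2, -15/4, 7/4], [0, -2, 1], [1/2, -21/4, 9/4]].
W = SP⁻¹ = [[33, -1, -23], [-31, -7, 25]] · [[1/2, -15/4, 7/4], [0, -2, 1], [1/2, -21/4, 9/4]] = [[5, -1, 5], [-3, -1, -5]].

W = [[5, -1, 5], [-3, -1, -5]]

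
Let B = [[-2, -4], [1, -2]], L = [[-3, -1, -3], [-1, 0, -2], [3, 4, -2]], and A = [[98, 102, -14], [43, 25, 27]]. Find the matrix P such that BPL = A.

P = [[-3, 0, -4], [3, 2, -4]]

P = B⁻¹AL⁻¹ (apply B⁻¹ on the left and L⁻¹ on the right).
det B = 8, so B⁻¹ = [[-1/4, 1/2], [-1/8, -1/4]].
det L = -4; the adjugate gives L⁻¹ = [[-2, 7/2, -1/2], [2, -15/4, 3/4], [1, -9/4, 1/4]].
B⁻¹A = [[-3, -13, 17], [-23, -19, -5]].
P = (B⁻¹A)L⁻¹ = [[-3, 0, -4], [3, 2, -4]].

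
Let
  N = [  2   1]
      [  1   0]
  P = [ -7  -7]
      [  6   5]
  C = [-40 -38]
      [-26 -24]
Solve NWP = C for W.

W = N⁻¹CP⁻¹ (apply N⁻¹ on the left and P⁻¹ on the right).
det N = -1; the adjugate gives N⁻¹ = [[0, 1], [1, -2]].
P has determinant 7; P⁻¹ = [[5/7, 1], [-6/7, -1]].
N⁻¹C = [[-26, -24], [12, 10]].
W = (N⁻¹C)P⁻¹ = [[2, -2], [0, 2]].

W = [[2, -2], [0, 2]]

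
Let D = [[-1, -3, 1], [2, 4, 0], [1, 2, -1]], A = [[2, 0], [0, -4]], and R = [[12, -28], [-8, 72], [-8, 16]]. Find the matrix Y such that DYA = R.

Y = [[2, -3], [-2, -3], [2, -5]]

Y = D⁻¹RA⁻¹ (apply D⁻¹ on the left and A⁻¹ on the right).
det D = -2, so D⁻¹ = [[2, 1/2, 2], [-1, 0, -1], [0, 1/2, -1]].
det A = -8; the adjugate gives A⁻¹ = [[1/2, 0], [0, -1/4]].
D⁻¹R = [[4, 12], [-4, 12], [4, 20]].
Y = (D⁻¹R)A⁻¹ = [[2, -3], [-2, -3], [2, -5]].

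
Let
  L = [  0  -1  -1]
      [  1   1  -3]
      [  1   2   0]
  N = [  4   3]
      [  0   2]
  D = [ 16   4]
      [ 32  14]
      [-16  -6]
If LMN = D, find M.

M = [[-4, -1], [0, 2], [-4, 2]]

M = L⁻¹DN⁻¹ (apply L⁻¹ on the left and N⁻¹ on the right).
det L = 2, so L⁻¹ = [[3, -1, 2], [-3/2, 1/2, -1/2], [1/2, -1/2, 1/2]].
det N = 8, so N⁻¹ = [[1/4, -3/8], [0, 1/2]].
L⁻¹D = [[-16, -14], [0, 4], [-16, -8]].
M = (L⁻¹D)N⁻¹ = [[-4, -1], [0, 2], [-4, 2]].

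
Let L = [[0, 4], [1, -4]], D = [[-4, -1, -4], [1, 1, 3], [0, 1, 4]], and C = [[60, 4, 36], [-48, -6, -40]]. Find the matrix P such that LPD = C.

P = [[-4, -4, -2], [-5, -5, 1]]

Left-multiply by L⁻¹ and right-multiply by D⁻¹: P = L⁻¹CD⁻¹.
det L = -4; the adjugate gives L⁻¹ = [[1, 1], [1/4, 0]].
D has determinant -4; D⁻¹ = [[-1/4, 0, -1/4], [1, 4, -2], [-1/4, -1, 3/4]].
L⁻¹C = [[12, -2, -4], [15, 1, 9]].
P = (L⁻¹C)D⁻¹ = [[-4, -4, -2], [-5, -5, 1]].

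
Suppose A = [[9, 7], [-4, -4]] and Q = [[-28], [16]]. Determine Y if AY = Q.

A is on the left of Y, so left-multiply by A⁻¹: Y = A⁻¹Q.
det A = -8; the adjugate gives A⁻¹ = [[1/2, 7/8], [-1/2, -9/8]].
Y = A⁻¹Q = [[1/2, 7/8], [-1/2, -9/8]] · [[-28], [16]] = [[0], [-4]].

Y = [[0], [-4]]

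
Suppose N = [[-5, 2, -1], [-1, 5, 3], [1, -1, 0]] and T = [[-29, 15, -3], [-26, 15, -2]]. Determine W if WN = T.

Right-multiplying both sides by N⁻¹ gives W = TN⁻¹.
det N = -5, so N⁻¹ = [[-3/5, -1/5, -11/5], [-3/5, -1/5, -16/5], [4/5, 3/5, 23/5]].
W = TN⁻¹ = [[-29, 15, -3], [-26, 15, -2]] · [[-3/5, -1/5, -11/5], [-3/5, -1/5, -16/5], [4/5, 3/5, 23/5]] = [[6, 1, 2], [5, 1, 0]].

W = [[6, 1, 2], [5, 1, 0]]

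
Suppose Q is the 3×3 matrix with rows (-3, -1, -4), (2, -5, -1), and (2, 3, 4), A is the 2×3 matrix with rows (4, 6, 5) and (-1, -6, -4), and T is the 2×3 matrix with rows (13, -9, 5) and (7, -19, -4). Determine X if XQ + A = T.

X = [[1, 4, 2], [2, 4, 3]]

XQ = T − A = [[9, -15, 0], [8, -13, 0]].
Since Q sits to the right of X, X = (T − A)Q⁻¹.
det Q = -3; the adjugate gives Q⁻¹ = [[17/3, 8/3, 19/3], [10/3, 4/3, 11/3], [-16/3, -7/3, -17/3]].
X = (T − A)Q⁻¹ = [[1, 4, 2], [2, 4, 3]].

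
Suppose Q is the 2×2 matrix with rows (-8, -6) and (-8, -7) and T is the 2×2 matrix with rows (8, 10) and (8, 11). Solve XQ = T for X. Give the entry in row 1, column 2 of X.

-4

Since Q sits to the right of X, X = TQ⁻¹.
det Q = 8; the adjugate gives Q⁻¹ = [[-7/8, 3/4], [1, -1]].
X = TQ⁻¹ = [[8, 10], [8, 11]] · [[-7/8, 3/4], [1, -1]] = [[3, -4], [4, -5]].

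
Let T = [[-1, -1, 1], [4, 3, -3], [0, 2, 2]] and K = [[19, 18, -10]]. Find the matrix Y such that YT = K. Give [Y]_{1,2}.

Since T sits to the right of Y, Y = KT⁻¹.
det T = 4, so T⁻¹ = [[3, 1, 0], [-2, -1/2, 1/4], [2, 1/2, 1/4]].
Y = KT⁻¹ = [[19, 18, -10]] · [[3, 1, 0], [-2, -1/2, 1/4], [2, 1/2, 1/4]] = [[1, 5, 2]].

5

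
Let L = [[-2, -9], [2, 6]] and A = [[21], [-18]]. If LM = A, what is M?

M = [[-6], [-1]]

L is on the left of M, so left-multiply by L⁻¹: M = L⁻¹A.
L has determinant 6; L⁻¹ = [[1, 3/2], [-1/3, -1/3]].
M = L⁻¹A = [[1, 3/2], [-1/3, -1/3]] · [[21], [-18]] = [[-6], [-1]].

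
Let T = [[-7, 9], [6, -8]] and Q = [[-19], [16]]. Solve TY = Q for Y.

Y = [[4], [1]]

Left-multiplying both sides by T⁻¹ gives Y = T⁻¹Q.
T has determinant 2; T⁻¹ = [[-4, -9/2], [-3, -7/2]].
Y = T⁻¹Q = [[-4, -9/2], [-3, -7/2]] · [[-19], [16]] = [[4], [1]].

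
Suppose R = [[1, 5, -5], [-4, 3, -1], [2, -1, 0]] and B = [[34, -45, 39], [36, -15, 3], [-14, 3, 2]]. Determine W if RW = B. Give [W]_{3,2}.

Since R multiplies W on the left, W = R⁻¹B.
det R = -1; the adjugate gives R⁻¹ = [[1, -5, -10], [2, -10, -21], [2, -11, -23]].
W = R⁻¹B = [[1, -5, -10], [2, -10, -21], [2, -11, -23]] · [[34, -45, 39], [36, -15, 3], [-14, 3, 2]] = [[-6, 0, 4], [2, -3, 6], [-6, 6, -1]].

6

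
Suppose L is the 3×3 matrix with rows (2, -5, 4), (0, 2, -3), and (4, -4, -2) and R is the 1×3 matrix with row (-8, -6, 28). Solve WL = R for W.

Since L sits to the right of W, W = RL⁻¹.
det L = -4; the adjugate gives L⁻¹ = [[4, 13/2, -7/4], [3, 5, -3/2], [2, 3, -1]].
W = RL⁻¹ = [[-8, -6, 28]] · [[4, 13/2, -7/4], [3, 5, -3/2], [2, 3, -1]] = [[6, 2, -5]].

W = [[6, 2, -5]]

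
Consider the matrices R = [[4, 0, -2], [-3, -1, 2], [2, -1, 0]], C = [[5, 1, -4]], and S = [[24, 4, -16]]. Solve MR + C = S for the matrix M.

MR = S − C = [[19, 3, -12]].
Since R sits to the right of M, M = (S − C)R⁻¹.
R has determinant -2; R⁻¹ = [[-1, -1, 1], [-2, -2, 1], [-5/2, -2, 2]].
M = (S − C)R⁻¹ = [[5, -1, -2]].

M = [[5, -1, -2]]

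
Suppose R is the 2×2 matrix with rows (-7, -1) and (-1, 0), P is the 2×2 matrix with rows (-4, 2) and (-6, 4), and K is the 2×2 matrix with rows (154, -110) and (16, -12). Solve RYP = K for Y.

Left-multiply by R⁻¹ and right-multiply by P⁻¹: Y = R⁻¹KP⁻¹.
det R = -1, so R⁻¹ = [[0, -1], [-1, 7]].
det P = -4, so P⁻¹ = [[-1, 1/2], [-3/2, 1]].
R⁻¹K = [[-16, 12], [-42, 26]].
Y = (R⁻¹K)P⁻¹ = [[-2, 4], [3, 5]].

Y = [[-2, 4], [3, 5]]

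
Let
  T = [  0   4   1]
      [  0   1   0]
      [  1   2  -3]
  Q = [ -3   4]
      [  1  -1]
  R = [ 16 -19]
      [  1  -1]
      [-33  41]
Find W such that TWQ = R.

Left-multiply by T⁻¹ and right-multiply by Q⁻¹: W = T⁻¹RQ⁻¹.
det T = -1; the adjugate gives T⁻¹ = [[3, -14, 1], [0, 1, 0], [1, -4, 0]].
Q has determinant -1; Q⁻¹ = [[1, 4], [1, 3]].
T⁻¹R = [[1, -2], [1, -1], [12, -15]].
W = (T⁻¹R)Q⁻¹ = [[-1, -2], [0, 1], [-3, 3]].

W = [[-1, -2], [0, 1], [-3, 3]]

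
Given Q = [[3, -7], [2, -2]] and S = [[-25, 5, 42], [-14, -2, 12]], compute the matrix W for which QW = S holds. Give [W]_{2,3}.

-6

Since Q multiplies W on the left, W = Q⁻¹S.
det Q = 8, so Q⁻¹ = [[-1/4, 7/8], [-1/4, 3/8]].
W = Q⁻¹S = [[-1/4, 7/8], [-1/4, 3/8]] · [[-25, 5, 42], [-14, -2, 12]] = [[-6, -3, 0], [1, -2, -6]].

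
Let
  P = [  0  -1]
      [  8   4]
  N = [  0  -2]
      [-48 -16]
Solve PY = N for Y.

Y = [[-6, -3], [0, 2]]

Since P multiplies Y on the left, Y = P⁻¹N.
P has determinant 8; P⁻¹ = [[1/2, 1/8], [-1, 0]].
Y = P⁻¹N = [[1/2, 1/8], [-1, 0]] · [[0, -2], [-48, -16]] = [[-6, -3], [0, 2]].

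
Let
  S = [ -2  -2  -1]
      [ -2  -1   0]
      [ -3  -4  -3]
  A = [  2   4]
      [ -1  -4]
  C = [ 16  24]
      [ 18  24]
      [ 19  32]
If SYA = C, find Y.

Left-multiply by S⁻¹ and right-multiply by A⁻¹: Y = S⁻¹CA⁻¹.
det S = 1, so S⁻¹ = [[3, -2, -1], [-6, 3, 2], [5, -2, -2]].
det A = -4; the adjugate gives A⁻¹ = [[1, 1], [-1/4, -1/2]].
S⁻¹C = [[-7, -8], [-4, -8], [6, 8]].
Y = (S⁻¹C)A⁻¹ = [[-5, -3], [-2, 0], [4, 2]].

Y = [[-5, -3], [-2, 0], [4, 2]]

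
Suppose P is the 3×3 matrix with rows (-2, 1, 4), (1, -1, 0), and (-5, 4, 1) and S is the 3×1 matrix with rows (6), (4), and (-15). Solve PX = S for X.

P is on the left of X, so left-multiply by P⁻¹: X = P⁻¹S.
det P = -3, so P⁻¹ = [[1/3, -5, -4/3], [1/3, -6, -4/3], [1/3, -1, -1/3]].
X = P⁻¹S = [[1/3, -5, -4/3], [1/3, -6, -4/3], [1/3, -1, -1/3]] · [[6], [4], [-15]] = [[2], [-2], [3]].

X = [[2], [-2], [3]]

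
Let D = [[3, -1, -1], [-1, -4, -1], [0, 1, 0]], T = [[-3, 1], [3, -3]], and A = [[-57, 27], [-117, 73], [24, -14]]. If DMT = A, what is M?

M = D⁻¹AT⁻¹ (apply D⁻¹ on the left and T⁻¹ on the right).
det D = 4, so D⁻¹ = [[1/4, -1/4, -3/4], [0, 0, 1], [-1/4, -3/4, -13/4]].
det T = 6; the adjugate gives T⁻¹ = [[-1/2, -1/6], [-1/2, -1/2]].
D⁻¹A = [[-3, -1], [24, -14], [24, -16]].
M = (D⁻¹A)T⁻¹ = [[2, 1], [-5, 3], [-4, 4]].

M = [[2, 1], [-5, 3], [-4, 4]]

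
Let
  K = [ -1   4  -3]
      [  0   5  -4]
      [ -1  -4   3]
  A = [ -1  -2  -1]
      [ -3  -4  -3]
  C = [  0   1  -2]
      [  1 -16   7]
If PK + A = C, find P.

P = [[3, -5, -4], [-1, -4, -3]]

PK = C − A = [[1, 3, -1], [4, -12, 10]].
K is on the right of P, so right-multiply by K⁻¹: P = (C − A)K⁻¹.
K has determinant 2; K⁻¹ = [[-1/2, 0, -1/2], [2, -3, -2], [5/2, -4, -5/2]].
P = (C − A)K⁻¹ = [[3, -5, -4], [-1, -4, -3]].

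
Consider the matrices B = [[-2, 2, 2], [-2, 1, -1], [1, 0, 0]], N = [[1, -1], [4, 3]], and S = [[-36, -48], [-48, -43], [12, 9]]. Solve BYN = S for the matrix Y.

Isolating Y: multiply by B⁻¹ from the left and N⁻¹ from the right, so Y = B⁻¹SN⁻¹.
det B = -4, so B⁻¹ = [[0, 0, 1], [1/4, 1/2, 3/2], [1/4, -1/2, -1/2]].
det N = 7, so N⁻¹ = [[3/7, 1/7], [-4/7, 1/7]].
B⁻¹S = [[12, 9], [-15, -20], [9, 5]].
Y = (B⁻¹S)N⁻¹ = [[0, 3], [5, -5], [1, 2]].

Y = [[0, 3], [5, -5], [1, 2]]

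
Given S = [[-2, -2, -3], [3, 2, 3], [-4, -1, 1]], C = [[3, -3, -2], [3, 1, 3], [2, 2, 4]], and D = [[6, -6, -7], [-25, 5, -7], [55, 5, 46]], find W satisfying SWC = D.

W = [[-3, 0, -5], [2, 3, 2], [1, -5, 5]]

Isolating W: multiply by S⁻¹ from the left and C⁻¹ from the right, so W = S⁻¹DC⁻¹.
det S = 5; the adjugate gives S⁻¹ = [[1, 1, 0], [-3, -14/5, -3/5], [1, 6/5, 2/5]].
C has determinant 4; C⁻¹ = [[-1/2, 2, -7/4], [-3/2, 4, -15/4], [1, -3, 3]].
S⁻¹D = [[-19, -1, -14], [19, 1, 13], [-2, 2, 3]].
W = (S⁻¹D)C⁻¹ = [[-3, 0, -5], [2, 3, 2], [1, -5, 5]].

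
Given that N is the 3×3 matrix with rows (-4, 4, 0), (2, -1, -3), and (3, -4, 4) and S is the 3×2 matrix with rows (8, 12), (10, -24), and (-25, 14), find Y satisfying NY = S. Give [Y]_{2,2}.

-3

N is on the left of Y, so left-multiply by N⁻¹: Y = N⁻¹S.
det N = -4, so N⁻¹ = [[4, 4, 3], [17/4, 4, 3], [5/4, 1, 1]].
Y = N⁻¹S = [[4, 4, 3], [17/4, 4, 3], [5/4, 1, 1]] · [[8, 12], [10, -24], [-25, 14]] = [[-3, -6], [-1, -3], [-5, 5]].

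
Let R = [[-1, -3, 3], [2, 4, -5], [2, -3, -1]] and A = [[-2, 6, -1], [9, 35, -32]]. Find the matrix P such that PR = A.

P = [[4, 3, -2], [-3, 5, -2]]

Since R sits to the right of P, P = AR⁻¹.
det R = 1, so R⁻¹ = [[-19, -12, 3], [-8, -5, 1], [-14, -9, 2]].
P = AR⁻¹ = [[-2, 6, -1], [9, 35, -32]] · [[-19, -12, 3], [-8, -5, 1], [-14, -9, 2]] = [[4, 3, -2], [-3, 5, -2]].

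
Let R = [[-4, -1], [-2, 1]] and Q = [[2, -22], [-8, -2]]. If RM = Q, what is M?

R is on the left of M, so left-multiply by R⁻¹: M = R⁻¹Q.
R has determinant -6; R⁻¹ = [[-1/6, -1/6], [-1/3, 2/3]].
M = R⁻¹Q = [[-1/6, -1/6], [-1/3, 2/3]] · [[2, -22], [-8, -2]] = [[1, 4], [-6, 6]].

M = [[1, 4], [-6, 6]]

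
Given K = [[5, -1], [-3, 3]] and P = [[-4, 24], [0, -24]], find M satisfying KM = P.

Since K multiplies M on the left, M = K⁻¹P.
K has determinant 12; K⁻¹ = [[1/4, 1/12], [1/4, 5/12]].
M = K⁻¹P = [[1/4, 1/12], [1/4, 5/12]] · [[-4, 24], [0, -24]] = [[-1, 4], [-1, -4]].

M = [[-1, 4], [-1, -4]]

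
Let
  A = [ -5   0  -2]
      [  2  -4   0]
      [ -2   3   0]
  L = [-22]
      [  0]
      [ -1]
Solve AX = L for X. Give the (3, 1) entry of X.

Since A multiplies X on the left, X = A⁻¹L.
A has determinant 4; A⁻¹ = [[0, -3/2, -2], [0, -1, -1], [-1/2, 15/4, 5]].
X = A⁻¹L = [[0, -3/2, -2], [0, -1, -1], [-1/2, 15/4, 5]] · [[-22], [0], [-1]] = [[2], [1], [6]].

6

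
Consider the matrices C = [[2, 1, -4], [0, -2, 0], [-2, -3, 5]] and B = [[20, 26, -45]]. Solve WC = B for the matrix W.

W = [[5, -3, -5]]

Since C sits to the right of W, W = BC⁻¹.
det C = -4, so C⁻¹ = [[5/2, -7/4, 2], [0, -1/2, 0], [1, -1, 1]].
W = BC⁻¹ = [[20, 26, -45]] · [[5/2, -7/4, 2], [0, -1/2, 0], [1, -1, 1]] = [[5, -3, -5]].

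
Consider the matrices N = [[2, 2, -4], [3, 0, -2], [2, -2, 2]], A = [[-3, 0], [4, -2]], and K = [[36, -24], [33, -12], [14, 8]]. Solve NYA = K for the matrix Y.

Y = [[-3, 2], [-1, 4], [-3, 0]]

Left-multiply by N⁻¹ and right-multiply by A⁻¹: Y = N⁻¹KA⁻¹.
N has determinant -4; N⁻¹ = [[1, -1, 1], [5/2, -3, 2], [3/2, -2, 3/2]].
det A = 6; the adjugate gives A⁻¹ = [[-1/3, 0], [-2/3, -1/2]].
N⁻¹K = [[17, -4], [19, -8], [9, 0]].
Y = (N⁻¹K)A⁻¹ = [[-3, 2], [-1, 4], [-3, 0]].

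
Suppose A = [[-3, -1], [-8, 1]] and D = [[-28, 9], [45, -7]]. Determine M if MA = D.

M = [[-4, 5], [1, -6]]

Since A sits to the right of M, M = DA⁻¹.
det A = -11, so A⁻¹ = [[-1/11, -1/11], [-8/11, 3/11]].
M = DA⁻¹ = [[-28, 9], [45, -7]] · [[-1/11, -1/11], [-8/11, 3/11]] = [[-4, 5], [1, -6]].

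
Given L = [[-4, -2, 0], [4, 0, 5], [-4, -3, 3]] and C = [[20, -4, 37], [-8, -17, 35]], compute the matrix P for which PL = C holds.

P = [[-4, 5, 4], [1, 4, 5]]

Since L sits to the right of P, P = CL⁻¹.
L has determinant 4; L⁻¹ = [[15/4, 3/2, -5/2], [-8, -3, 5], [-3, -1, 2]].
P = CL⁻¹ = [[20, -4, 37], [-8, -17, 35]] · [[15/4, 3/2, -5/2], [-8, -3, 5], [-3, -1, 2]] = [[-4, 5, 4], [1, 4, 5]].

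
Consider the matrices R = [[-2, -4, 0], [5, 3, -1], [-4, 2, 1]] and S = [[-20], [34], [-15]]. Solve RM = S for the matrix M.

M = [[4], [3], [-5]]

Since R multiplies M on the left, M = R⁻¹S.
det R = -6; the adjugate gives R⁻¹ = [[-5/6, -2/3, -2/3], [1/6, 1/3, 1/3], [-11/3, -10/3, -7/3]].
M = R⁻¹S = [[-5/6, -2/3, -2/3], [1/6, 1/3, 1/3], [-11/3, -10/3, -7/3]] · [[-20], [34], [-15]] = [[4], [3], [-5]].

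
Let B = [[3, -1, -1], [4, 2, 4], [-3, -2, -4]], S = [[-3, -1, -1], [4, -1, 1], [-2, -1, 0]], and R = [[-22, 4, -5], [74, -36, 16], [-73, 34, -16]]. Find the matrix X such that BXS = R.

X = [[1, 1, 0], [3, 5, -2], [0, 3, 1]]

Isolating X: multiply by B⁻¹ from the left and S⁻¹ from the right, so X = B⁻¹RS⁻¹.
det B = -2; the adjugate gives B⁻¹ = [[0, 1, 1], [-2, 15/2, 8], [1, -9/2, -5]].
det S = 5, so S⁻¹ = [[1/5, 1/5, -2/5], [-2/5, -2/5, -1/5], [-6/5, -1/5, 7/5]].
B⁻¹R = [[1, -2, 0], [15, -6, 2], [10, -4, 3]].
X = (B⁻¹R)S⁻¹ = [[1, 1, 0], [3, 5, -2], [0, 3, 1]].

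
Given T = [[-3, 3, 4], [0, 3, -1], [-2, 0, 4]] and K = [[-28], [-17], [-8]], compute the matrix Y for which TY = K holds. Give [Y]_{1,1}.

2

Since T multiplies Y on the left, Y = T⁻¹K.
det T = -6; the adjugate gives T⁻¹ = [[-2, 2, 5/2], [-1/3, 2/3, 1/2], [-1, 1, 3/2]].
Y = T⁻¹K = [[-2, 2, 5/2], [-1/3, 2/3, 1/2], [-1, 1, 3/2]] · [[-28], [-17], [-8]] = [[2], [-6], [-1]].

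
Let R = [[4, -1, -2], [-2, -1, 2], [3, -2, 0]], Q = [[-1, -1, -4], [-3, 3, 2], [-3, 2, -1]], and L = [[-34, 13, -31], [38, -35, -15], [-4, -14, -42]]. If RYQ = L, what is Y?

Y = [[-1, 1, 2], [-5, 4, 1], [-3, -1, 0]]

Y = R⁻¹LQ⁻¹ (apply R⁻¹ on the left and Q⁻¹ on the right).
det R = -4, so R⁻¹ = [[-1, -1, 1], [-3/2, -3/2, 1], [-7/4, -5/4, 3/2]].
Q has determinant 4; Q⁻¹ = [[-7/4, -9/4, 5/2], [-9/4, -11/4, 7/2], [3/4, 5/4, -3/2]].
R⁻¹L = [[-8, 8, 4], [-10, 19, 27], [6, 0, 10]].
Y = (R⁻¹L)Q⁻¹ = [[-1, 1, 2], [-5, 4, 1], [-3, -1, 0]].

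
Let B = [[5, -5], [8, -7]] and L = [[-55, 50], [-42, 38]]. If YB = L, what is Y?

Y = [[-3, -5], [-2, -4]]

B is on the right of Y, so right-multiply by B⁻¹: Y = LB⁻¹.
det B = 5, so B⁻¹ = [[-7/5, 1], [-8/5, 1]].
Y = LB⁻¹ = [[-55, 50], [-42, 38]] · [[-7/5, 1], [-8/5, 1]] = [[-3, -5], [-2, -4]].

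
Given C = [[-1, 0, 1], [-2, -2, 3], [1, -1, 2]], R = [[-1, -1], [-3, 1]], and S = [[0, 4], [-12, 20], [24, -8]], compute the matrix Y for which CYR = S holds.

Left-multiply by C⁻¹ and right-multiply by R⁻¹: Y = C⁻¹SR⁻¹.
det C = 5; the adjugate gives C⁻¹ = [[-1/5, -1/5, 2/5], [7/5, -3/5, 1/5], [4/5, -1/5, 2/5]].
R has determinant -4; R⁻¹ = [[-1/4, -1/4], [-3/4, 1/4]].
C⁻¹S = [[12, -8], [12, -8], [12, -4]].
Y = (C⁻¹S)R⁻¹ = [[3, -5], [3, -5], [0, -4]].

Y = [[3, -5], [3, -5], [0, -4]]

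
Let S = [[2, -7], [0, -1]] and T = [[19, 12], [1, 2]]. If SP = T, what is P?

S is on the left of P, so left-multiply by S⁻¹: P = S⁻¹T.
det S = -2; the adjugate gives S⁻¹ = [[1/2, -7/2], [0, -1]].
P = S⁻¹T = [[1/2, -7/2], [0, -1]] · [[19, 12], [1, 2]] = [[6, -1], [-1, -2]].

P = [[6, -1], [-1, -2]]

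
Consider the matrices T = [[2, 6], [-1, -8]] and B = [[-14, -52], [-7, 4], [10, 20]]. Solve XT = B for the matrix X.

X = [[-6, 2], [-6, -5], [6, 2]]

Since T sits to the right of X, X = BT⁻¹.
det T = -10; the adjugate gives T⁻¹ = [[4/5, 3/5], [-1/10, -1/5]].
X = BT⁻¹ = [[-14, -52], [-7, 4], [10, 20]] · [[4/5, 3/5], [-1/10, -1/5]] = [[-6, 2], [-6, -5], [6, 2]].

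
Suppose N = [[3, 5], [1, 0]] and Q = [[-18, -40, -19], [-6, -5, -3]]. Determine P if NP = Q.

Left-multiplying both sides by N⁻¹ gives P = N⁻¹Q.
det N = -5; the adjugate gives N⁻¹ = [[0, 1], [1/5, -3/5]].
P = N⁻¹Q = [[0, 1], [1/5, -3/5]] · [[-18, -40, -19], [-6, -5, -3]] = [[-6, -5, -3], [0, -5, -2]].

P = [[-6, -5, -3], [0, -5, -2]]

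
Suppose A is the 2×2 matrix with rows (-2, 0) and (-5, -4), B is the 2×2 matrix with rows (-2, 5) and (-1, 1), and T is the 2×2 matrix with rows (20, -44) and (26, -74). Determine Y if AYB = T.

Y = A⁻¹TB⁻¹ (apply A⁻¹ on the left and B⁻¹ on the right).
A has determinant 8; A⁻¹ = [[-1/2, 0], [5/8, -1/4]].
det B = 3; the adjugate gives B⁻¹ = [[1/3, -5/3], [1/3, -2/3]].
A⁻¹T = [[-10, 22], [6, -9]].
Y = (A⁻¹T)B⁻¹ = [[4, 2], [-1, -4]].

Y = [[4, 2], [-1, -4]]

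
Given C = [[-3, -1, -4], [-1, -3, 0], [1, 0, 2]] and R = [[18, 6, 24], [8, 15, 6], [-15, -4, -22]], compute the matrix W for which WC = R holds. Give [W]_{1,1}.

Since C sits to the right of W, W = RC⁻¹.
det C = 4, so C⁻¹ = [[-3/2, 1/2, -3], [1/2, -1/2, 1], [3/4, -1/4, 2]].
W = RC⁻¹ = [[18, 6, 24], [8, 15, 6], [-15, -4, -22]] · [[-3/2, 1/2, -3], [1/2, -1/2, 1], [3/4, -1/4, 2]] = [[-6, 0, 0], [0, -5, 3], [4, 0, -3]].

-6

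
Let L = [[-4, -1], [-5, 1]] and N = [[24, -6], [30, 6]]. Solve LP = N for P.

L is on the left of P, so left-multiply by L⁻¹: P = L⁻¹N.
det L = -9, so L⁻¹ = [[-1/9, -1/9], [-5/9, 4/9]].
P = L⁻¹N = [[-1/9, -1/9], [-5/9, 4/9]] · [[24, -6], [30, 6]] = [[-6, 0], [0, 6]].

P = [[-6, 0], [0, 6]]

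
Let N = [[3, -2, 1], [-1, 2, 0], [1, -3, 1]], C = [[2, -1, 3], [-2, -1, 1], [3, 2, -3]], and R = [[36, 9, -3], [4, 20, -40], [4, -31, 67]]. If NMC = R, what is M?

Isolating M: multiply by N⁻¹ from the left and C⁻¹ from the right, so M = N⁻¹RC⁻¹.
det N = 5; the adjugate gives N⁻¹ = [[2/5, -1/5, -2/5], [1/5, 2/5, -1/5], [1/5, 7/5, 4/5]].
det C = 2, so C⁻¹ = [[1/2, 3/2, 1], [-3/2, -15/2, -4], [-1/2, -7/2, -2]].
N⁻¹R = [[12, 12, -20], [8, 16, -30], [16, 5, -3]].
M = (N⁻¹R)C⁻¹ = [[-2, -2, 4], [-5, -3, 4], [2, -3, 2]].

M = [[-2, -2, 4], [-5, -3, 4], [2, -3, 2]]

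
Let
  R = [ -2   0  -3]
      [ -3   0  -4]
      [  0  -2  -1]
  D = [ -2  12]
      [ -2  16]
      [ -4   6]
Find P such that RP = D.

P = [[-2, 0], [1, -1], [2, -4]]

R is on the left of P, so left-multiply by R⁻¹: P = R⁻¹D.
det R = -2, so R⁻¹ = [[4, -3, 0], [3/2, -1, -1/2], [-3, 2, 0]].
P = R⁻¹D = [[4, -3, 0], [3/2, -1, -1/2], [-3, 2, 0]] · [[-2, 12], [-2, 16], [-4, 6]] = [[-2, 0], [1, -1], [2, -4]].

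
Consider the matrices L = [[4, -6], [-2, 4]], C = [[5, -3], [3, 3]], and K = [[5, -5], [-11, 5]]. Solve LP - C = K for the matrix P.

P = [[-2, 4], [-3, 4]]

LP = K + C = [[10, -8], [-8, 8]].
L is on the left of P, so left-multiply by L⁻¹: P = L⁻¹(K + C).
det L = 4, so L⁻¹ = [[1, 3/2], [1/2, 1]].
P = L⁻¹(K + C) = [[-2, 4], [-3, 4]].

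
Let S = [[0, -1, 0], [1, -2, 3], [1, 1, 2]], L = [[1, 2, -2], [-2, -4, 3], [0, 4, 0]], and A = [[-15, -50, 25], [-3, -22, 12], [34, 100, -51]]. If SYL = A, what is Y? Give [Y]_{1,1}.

-5

Left-multiply by S⁻¹ and right-multiply by L⁻¹: Y = S⁻¹AL⁻¹.
det S = -1; the adjugate gives S⁻¹ = [[7, -2, 3], [-1, 0, 0], [-3, 1, -1]].
det L = 4, so L⁻¹ = [[-3, -2, -1/2], [0, 0, 1/4], [-2, -1, 0]].
S⁻¹A = [[3, -6, -2], [15, 50, -25], [8, 28, -12]].
Y = (S⁻¹A)L⁻¹ = [[-5, -4, -3], [5, -5, 5], [0, -4, 3]].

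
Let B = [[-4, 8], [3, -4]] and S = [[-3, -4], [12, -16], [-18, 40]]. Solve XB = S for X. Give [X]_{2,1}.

0

Since B sits to the right of X, X = SB⁻¹.
B has determinant -8; B⁻¹ = [[1/2, 1], [3/8, 1/2]].
X = SB⁻¹ = [[-3, -4], [12, -16], [-18, 40]] · [[1/2, 1], [3/8, 1/2]] = [[-3, -5], [0, 4], [6, 2]].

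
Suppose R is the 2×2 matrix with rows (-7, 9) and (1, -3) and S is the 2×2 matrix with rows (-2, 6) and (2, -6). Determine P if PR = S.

Right-multiplying both sides by R⁻¹ gives P = SR⁻¹.
det R = 12, so R⁻¹ = [[-1/4, -3/4], [-1/12, -7/12]].
P = SR⁻¹ = [[-2, 6], [2, -6]] · [[-1/4, -3/4], [-1/12, -7/12]] = [[0, -2], [0, 2]].

P = [[0, -2], [0, 2]]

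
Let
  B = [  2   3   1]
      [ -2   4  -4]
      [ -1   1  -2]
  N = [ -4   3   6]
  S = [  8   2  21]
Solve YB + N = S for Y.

Y = [[3, -2, -2]]

YB = S − N = [[12, -1, 15]].
Right-multiplying both sides by B⁻¹ gives Y = (S − N)B⁻¹.
det B = -6, so B⁻¹ = [[2/3, -7/6, 8/3], [0, 1/2, -1], [-1/3, 5/6, -7/3]].
Y = (S − N)B⁻¹ = [[3, -2, -2]].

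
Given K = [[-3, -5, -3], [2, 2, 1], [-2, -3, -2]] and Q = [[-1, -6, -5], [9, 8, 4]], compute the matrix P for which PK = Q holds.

P = [[1, 4, 3], [1, 5, -1]]

K is on the right of P, so right-multiply by K⁻¹: P = QK⁻¹.
K has determinant -1; K⁻¹ = [[1, 1, -1], [-2, 0, 3], [2, -1, -4]].
P = QK⁻¹ = [[-1, -6, -5], [9, 8, 4]] · [[1, 1, -1], [-2, 0, 3], [2, -1, -4]] = [[1, 4, 3], [1, 5, -1]].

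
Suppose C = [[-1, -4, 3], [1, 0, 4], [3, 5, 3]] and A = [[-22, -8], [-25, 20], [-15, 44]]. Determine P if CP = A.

Left-multiplying both sides by C⁻¹ gives P = C⁻¹A.
det C = -1, so C⁻¹ = [[20, -27, 16], [-9, 12, -7], [-5, 7, -4]].
P = C⁻¹A = [[20, -27, 16], [-9, 12, -7], [-5, 7, -4]] · [[-22, -8], [-25, 20], [-15, 44]] = [[-5, 4], [3, 4], [-5, 4]].

P = [[-5, 4], [3, 4], [-5, 4]]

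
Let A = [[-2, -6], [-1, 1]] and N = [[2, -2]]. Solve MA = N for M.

M = [[0, -2]]

Since A sits to the right of M, M = NA⁻¹.
det A = -8; the adjugate gives A⁻¹ = [[-1/8, -3/4], [-1/8, 1/4]].
M = NA⁻¹ = [[2, -2]] · [[-1/8, -3/4], [-1/8, 1/4]] = [[0, -2]].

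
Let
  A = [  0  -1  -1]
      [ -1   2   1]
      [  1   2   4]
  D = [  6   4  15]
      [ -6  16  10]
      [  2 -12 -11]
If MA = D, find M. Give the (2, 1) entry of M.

-4

Since A sits to the right of M, M = DA⁻¹.
det A = -1; the adjugate gives A⁻¹ = [[-6, -2, -1], [-5, -1, -1], [4, 1, 1]].
M = DA⁻¹ = [[6, 4, 15], [-6, 16, 10], [2, -12, -11]] · [[-6, -2, -1], [-5, -1, -1], [4, 1, 1]] = [[4, -1, 5], [-4, 6, 0], [4, -3, -1]].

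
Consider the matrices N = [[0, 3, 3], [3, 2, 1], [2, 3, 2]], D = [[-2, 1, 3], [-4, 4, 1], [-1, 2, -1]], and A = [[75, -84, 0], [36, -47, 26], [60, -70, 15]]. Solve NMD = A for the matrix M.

Left-multiply by N⁻¹ and right-multiply by D⁻¹: M = N⁻¹AD⁻¹.
N has determinant 3; N⁻¹ = [[1/3, 1, -1], [-4/3, -2, 3], [5/3, 2, -3]].
det D = -5, so D⁻¹ = [[6/5, -7/5, 11/5], [1, -1, 2], [4/5, -3/5, 4/5]].
N⁻¹A = [[1, -5, 11], [8, -4, -7], [17, -24, 7]].
M = (N⁻¹A)D⁻¹ = [[5, -3, 1], [0, -3, 4], [2, -4, -5]].

M = [[5, -3, 1], [0, -3, 4], [2, -4, -5]]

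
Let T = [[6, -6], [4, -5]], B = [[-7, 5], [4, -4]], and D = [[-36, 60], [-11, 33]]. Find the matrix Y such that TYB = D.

Y = [[1, -3], [3, 2]]

Isolating Y: multiply by T⁻¹ from the left and B⁻¹ from the right, so Y = T⁻¹DB⁻¹.
T has determinant -6; T⁻¹ = [[5/6, -1], [2/3, -1]].
det B = 8, so B⁻¹ = [[-1/2, -5/8], [-1/2, -7/8]].
T⁻¹D = [[-19, 17], [-13, 7]].
Y = (T⁻¹D)B⁻¹ = [[1, -3], [3, 2]].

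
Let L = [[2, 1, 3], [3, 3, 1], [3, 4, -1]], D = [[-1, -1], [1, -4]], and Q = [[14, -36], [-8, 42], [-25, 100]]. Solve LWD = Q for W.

W = L⁻¹QD⁻¹ (apply L⁻¹ on the left and D⁻¹ on the right).
det L = 1; the adjugate gives L⁻¹ = [[-7, 13, -8], [6, -11, 7], [3, -5, 3]].
D has determinant 5; D⁻¹ = [[-4/5, 1/5], [-1/5, -1/5]].
L⁻¹Q = [[-2, -2], [-3, 22], [7, -18]].
W = (L⁻¹Q)D⁻¹ = [[2, 0], [-2, -5], [-2, 5]].

W = [[2, 0], [-2, -5], [-2, 5]]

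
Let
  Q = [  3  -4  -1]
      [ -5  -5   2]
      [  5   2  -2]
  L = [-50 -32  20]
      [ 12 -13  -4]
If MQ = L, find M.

M = [[0, 4, -6], [4, -1, -1]]

Since Q sits to the right of M, M = LQ⁻¹.
det Q = 3; the adjugate gives Q⁻¹ = [[2, -10/3, -13/3], [0, -1/3, -1/3], [5, -26/3, -35/3]].
M = LQ⁻¹ = [[-50, -32, 20], [12, -13, -4]] · [[2, -10/3, -13/3], [0, -1/3, -1/3], [5, -26/3, -35/3]] = [[0, 4, -6], [4, -1, -1]].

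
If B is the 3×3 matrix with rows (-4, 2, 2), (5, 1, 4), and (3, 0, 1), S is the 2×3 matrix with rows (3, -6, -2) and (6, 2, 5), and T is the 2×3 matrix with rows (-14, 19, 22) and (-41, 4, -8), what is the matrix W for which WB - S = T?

W = [[5, 3, -2], [4, -2, -3]]

WB = T + S = [[-11, 13, 20], [-35, 6, -3]].
Since B sits to the right of W, W = (T + S)B⁻¹.
B has determinant 4; B⁻¹ = [[1/4, -1/2, 3/2], [7/4, -5/2, 13/2], [-3/4, 3/2, -7/2]].
W = (T + S)B⁻¹ = [[5, 3, -2], [4, -2, -3]].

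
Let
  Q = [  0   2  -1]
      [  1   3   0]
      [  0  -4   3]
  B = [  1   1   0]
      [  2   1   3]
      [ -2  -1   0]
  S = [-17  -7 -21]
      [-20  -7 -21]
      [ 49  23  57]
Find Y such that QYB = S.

Y = Q⁻¹SB⁻¹ (apply Q⁻¹ on the left and B⁻¹ on the right).
det Q = -2; the adjugate gives Q⁻¹ = [[-9/2, 1, -3/2], [3/2, 0, 1/2], [2, 0, 1]].
det B = -3; the adjugate gives B⁻¹ = [[-1, 0, -1], [2, 0, 1], [0, 1/3, 1/3]].
Q⁻¹S = [[-17, -10, -12], [-1, 1, -3], [15, 9, 15]].
Y = (Q⁻¹S)B⁻¹ = [[-3, -4, 3], [3, -1, 1], [3, 5, -1]].

Y = [[-3, -4, 3], [3, -1, 1], [3, 5, -1]]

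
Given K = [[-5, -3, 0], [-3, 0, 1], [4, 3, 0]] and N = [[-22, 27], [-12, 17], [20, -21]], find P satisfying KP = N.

P = [[2, -6], [4, 1], [-6, -1]]

K is on the left of P, so left-multiply by K⁻¹: P = K⁻¹N.
det K = 3, so K⁻¹ = [[-1, 0, -1], [4/3, 0, 5/3], [-3, 1, -3]].
P = K⁻¹N = [[-1, 0, -1], [4/3, 0, 5/3], [-3, 1, -3]] · [[-22, 27], [-12, 17], [20, -21]] = [[2, -6], [4, 1], [-6, -1]].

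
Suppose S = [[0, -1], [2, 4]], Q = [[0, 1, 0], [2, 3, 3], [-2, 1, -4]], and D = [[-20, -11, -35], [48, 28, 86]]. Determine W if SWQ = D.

Left-multiply by S⁻¹ and right-multiply by Q⁻¹: W = S⁻¹DQ⁻¹.
det S = 2; the adjugate gives S⁻¹ = [[2, 1/2], [-1, 0]].
det Q = 2; the adjugate gives Q⁻¹ = [[-15/2, 2, 3/2], [1, 0, 0], [4, -1, -1]].
S⁻¹D = [[-16, -8, -27], [20, 11, 35]].
W = (S⁻¹D)Q⁻¹ = [[4, -5, 3], [1, 5, -5]].

W = [[4, -5, 3], [1, 5, -5]]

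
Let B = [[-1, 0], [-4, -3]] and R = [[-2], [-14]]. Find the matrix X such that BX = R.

Left-multiplying both sides by B⁻¹ gives X = B⁻¹R.
B has determinant 3; B⁻¹ = [[-1, 0], [4/3, -1/3]].
X = B⁻¹R = [[-1, 0], [4/3, -1/3]] · [[-2], [-14]] = [[2], [2]].

X = [[2], [2]]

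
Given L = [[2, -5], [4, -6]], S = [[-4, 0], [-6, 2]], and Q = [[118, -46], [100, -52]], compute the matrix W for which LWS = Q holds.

W = [[5, 1], [1, 5]]

Left-multiply by L⁻¹ and right-multiply by S⁻¹: W = L⁻¹QS⁻¹.
det L = 8, so L⁻¹ = [[-3/4, 5/8], [-1/2, 1/4]].
det S = -8, so S⁻¹ = [[-1/4, 0], [-3/4, 1/2]].
L⁻¹Q = [[-26, 2], [-34, 10]].
W = (L⁻¹Q)S⁻¹ = [[5, 1], [1, 5]].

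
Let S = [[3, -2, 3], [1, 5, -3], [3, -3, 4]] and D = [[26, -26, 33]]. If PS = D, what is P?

Right-multiplying both sides by S⁻¹ gives P = DS⁻¹.
S has determinant 5; S⁻¹ = [[11/5, -1/5, -9/5], [-13/5, 3/5, 12/5], [-18/5, 3/5, 17/5]].
P = DS⁻¹ = [[26, -26, 33]] · [[11/5, -1/5, -9/5], [-13/5, 3/5, 12/5], [-18/5, 3/5, 17/5]] = [[6, -1, 3]].

P = [[6, -1, 3]]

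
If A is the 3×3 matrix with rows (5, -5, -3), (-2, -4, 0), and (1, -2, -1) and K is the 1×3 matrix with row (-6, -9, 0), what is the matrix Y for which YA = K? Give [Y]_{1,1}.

Since A sits to the right of Y, Y = KA⁻¹.
det A = 6, so A⁻¹ = [[2/3, 1/6, -2], [-1/3, -1/3, 1], [4/3, 5/6, -5]].
Y = KA⁻¹ = [[-6, -9, 0]] · [[2/3, 1/6, -2], [-1/3, -1/3, 1], [4/3, 5/6, -5]] = [[-1, 2, 3]].

-1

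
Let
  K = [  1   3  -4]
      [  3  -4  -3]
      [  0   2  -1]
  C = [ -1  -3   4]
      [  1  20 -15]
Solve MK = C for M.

K is on the right of M, so right-multiply by K⁻¹: M = CK⁻¹.
det K = -5; the adjugate gives K⁻¹ = [[-2, 1, 5], [-3/5, 1/5, 9/5], [-6/5, 2/5, 13/5]].
M = CK⁻¹ = [[-1, -3, 4], [1, 20, -15]] · [[-2, 1, 5], [-3/5, 1/5, 9/5], [-6/5, 2/5, 13/5]] = [[-1, 0, 0], [4, -1, 2]].

M = [[-1, 0, 0], [4, -1, 2]]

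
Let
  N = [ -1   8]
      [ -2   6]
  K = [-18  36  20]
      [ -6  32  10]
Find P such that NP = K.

N is on the left of P, so left-multiply by N⁻¹: P = N⁻¹K.
det N = 10, so N⁻¹ = [[3/5, -4/5], [1/5, -1/10]].
P = N⁻¹K = [[3/5, -4/5], [1/5, -1/10]] · [[-18, 36, 20], [-6, 32, 10]] = [[-6, -4, 4], [-3, 4, 3]].

P = [[-6, -4, 4], [-3, 4, 3]]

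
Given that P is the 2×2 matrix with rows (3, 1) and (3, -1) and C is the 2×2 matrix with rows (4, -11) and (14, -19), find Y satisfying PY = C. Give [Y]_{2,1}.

-5

P is on the left of Y, so left-multiply by P⁻¹: Y = P⁻¹C.
P has determinant -6; P⁻¹ = [[1/6, 1/6], [1/2, -1/2]].
Y = P⁻¹C = [[1/6, 1/6], [1/2, -1/2]] · [[4, -11], [14, -19]] = [[3, -5], [-5, 4]].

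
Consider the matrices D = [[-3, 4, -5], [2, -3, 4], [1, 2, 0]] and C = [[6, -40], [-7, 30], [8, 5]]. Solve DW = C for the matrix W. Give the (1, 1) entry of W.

6

Left-multiplying both sides by D⁻¹ gives W = D⁻¹C.
det D = 5, so D⁻¹ = [[-8/5, -2, 1/5], [4/5, 1, 2/5], [7/5, 2, 1/5]].
W = D⁻¹C = [[-8/5, -2, 1/5], [4/5, 1, 2/5], [7/5, 2, 1/5]] · [[6, -40], [-7, 30], [8, 5]] = [[6, 5], [1, 0], [-4, 5]].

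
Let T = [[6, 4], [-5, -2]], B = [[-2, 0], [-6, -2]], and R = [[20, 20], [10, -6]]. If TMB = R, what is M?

M = [[2, 1], [2, -4]]

M = T⁻¹RB⁻¹ (apply T⁻¹ on the left and B⁻¹ on the right).
T has determinant 8; T⁻¹ = [[-1/4, -1/2], [5/8, 3/4]].
B has determinant 4; B⁻¹ = [[-1/2, 0], [3/2, -1/2]].
T⁻¹R = [[-10, -2], [20, 8]].
M = (T⁻¹R)B⁻¹ = [[2, 1], [2, -4]].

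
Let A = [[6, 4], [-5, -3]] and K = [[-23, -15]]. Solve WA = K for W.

Right-multiplying both sides by A⁻¹ gives W = KA⁻¹.
det A = 2; the adjugate gives A⁻¹ = [[-3/2, -2], [5/2, 3]].
W = KA⁻¹ = [[-23, -15]] · [[-3/2, -2], [5/2, 3]] = [[-3, 1]].

W = [[-3, 1]]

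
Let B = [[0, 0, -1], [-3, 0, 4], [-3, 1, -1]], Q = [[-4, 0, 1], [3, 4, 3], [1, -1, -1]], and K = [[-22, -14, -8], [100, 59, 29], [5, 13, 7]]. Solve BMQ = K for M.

Isolating M: multiply by B⁻¹ from the left and Q⁻¹ from the right, so M = B⁻¹KQ⁻¹.
det B = 3, so B⁻¹ = [[-4/3, -1/3, 0], [-5, -1, 1], [-1, 0, 0]].
det Q = -3; the adjugate gives Q⁻¹ = [[1/3, 1/3, 4/3], [-2, -1, -5], [7/3, 4/3, 16/3]].
B⁻¹K = [[-4, -1, 1], [15, 24, 18], [22, 14, 8]].
M = (B⁻¹K)Q⁻¹ = [[3, 1, 5], [-1, 5, -4], [-2, 4, 2]].

M = [[3, 1, 5], [-1, 5, -4], [-2, 4, 2]]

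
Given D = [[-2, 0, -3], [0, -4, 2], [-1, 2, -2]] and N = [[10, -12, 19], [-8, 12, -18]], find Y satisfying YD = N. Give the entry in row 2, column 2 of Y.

Right-multiplying both sides by D⁻¹ gives Y = ND⁻¹.
det D = 4, so D⁻¹ = [[1, -3/2, -3], [-1/2, 1/4, 1], [-1, 1, 2]].
Y = ND⁻¹ = [[10, -12, 19], [-8, 12, -18]] · [[1, -3/2, -3], [-1/2, 1/4, 1], [-1, 1, 2]] = [[-3, 1, -4], [4, -3, 0]].

-3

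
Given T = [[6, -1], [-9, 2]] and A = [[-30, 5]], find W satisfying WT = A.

W = [[-5, 0]]

Right-multiplying both sides by T⁻¹ gives W = AT⁻¹.
det T = 3; the adjugate gives T⁻¹ = [[2/3, 1/3], [3, 2]].
W = AT⁻¹ = [[-30, 5]] · [[2/3, 1/3], [3, 2]] = [[-5, 0]].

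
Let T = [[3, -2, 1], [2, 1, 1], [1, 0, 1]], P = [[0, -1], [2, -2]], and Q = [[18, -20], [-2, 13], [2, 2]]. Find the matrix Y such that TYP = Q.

Isolating Y: multiply by T⁻¹ from the left and P⁻¹ from the right, so Y = T⁻¹QP⁻¹.
det T = 4; the adjugate gives T⁻¹ = [[1/4, 1/2, -3/4], [-1/4, 1/2, -1/4], [-1/4, -1/2, 7/4]].
det P = 2, so P⁻¹ = [[-1, 1/2], [-1, 0]].
T⁻¹Q = [[2, 0], [-6, 11], [0, 2]].
Y = (T⁻¹Q)P⁻¹ = [[-2, 1], [-5, -3], [-2, 0]].

Y = [[-2, 1], [-5, -3], [-2, 0]]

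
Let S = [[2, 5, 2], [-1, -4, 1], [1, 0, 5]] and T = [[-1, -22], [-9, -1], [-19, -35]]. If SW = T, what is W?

W = [[1, -5], [1, 0], [-4, -6]]

Since S multiplies W on the left, W = S⁻¹T.
det S = -2, so S⁻¹ = [[10, 25/2, -13/2], [-3, -4, 2], [-2, -5/2, 3/2]].
W = S⁻¹T = [[10, 25/2, -13/2], [-3, -4, 2], [-2, -5/2, 3/2]] · [[-1, -22], [-9, -1], [-19, -35]] = [[1, -5], [1, 0], [-4, -6]].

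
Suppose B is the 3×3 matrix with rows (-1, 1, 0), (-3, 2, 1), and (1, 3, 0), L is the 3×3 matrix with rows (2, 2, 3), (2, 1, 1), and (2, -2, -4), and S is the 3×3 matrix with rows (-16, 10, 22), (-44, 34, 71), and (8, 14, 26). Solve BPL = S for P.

P = B⁻¹SL⁻¹ (apply B⁻¹ on the left and L⁻¹ on the right).
det B = 4; the adjugate gives B⁻¹ = [[-3/4, 0, 1/4], [1/4, 0, 1/4], [-11/4, 1, 1/4]].
det L = -2, so L⁻¹ = [[1, -1, 1/2], [-5, 7, -2], [3, -4, 1]].
B⁻¹S = [[14, -4, -10], [-2, 6, 12], [2, 10, 17]].
P = (B⁻¹S)L⁻¹ = [[4, -2, 5], [4, -4, -1], [3, 0, -2]].

P = [[4, -2, 5], [4, -4, -1], [3, 0, -2]]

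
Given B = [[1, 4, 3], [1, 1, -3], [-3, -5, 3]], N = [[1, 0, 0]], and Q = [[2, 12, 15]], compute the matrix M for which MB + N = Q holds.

MB = Q − N = [[1, 12, 15]].
Right-multiplying both sides by B⁻¹ gives M = (Q − N)B⁻¹.
det B = 6, so B⁻¹ = [[-2, -9/2, -5/2], [1, 2, 1], [-1/3, -7/6, -1/2]].
M = (Q − N)B⁻¹ = [[5, 2, 2]].

M = [[5, 2, 2]]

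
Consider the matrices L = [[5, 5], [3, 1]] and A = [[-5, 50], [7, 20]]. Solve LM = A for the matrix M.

L is on the left of M, so left-multiply by L⁻¹: M = L⁻¹A.
det L = -10, so L⁻¹ = [[-1/10, 1/2], [3/10, -1/2]].
M = L⁻¹A = [[-1/10, 1/2], [3/10, -1/2]] · [[-5, 50], [7, 20]] = [[4, 5], [-5, 5]].

M = [[4, 5], [-5, 5]]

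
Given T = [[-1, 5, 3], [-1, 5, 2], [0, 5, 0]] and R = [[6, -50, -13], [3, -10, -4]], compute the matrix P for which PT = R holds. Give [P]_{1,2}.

-5

Since T sits to the right of P, P = RT⁻¹.
det T = -5; the adjugate gives T⁻¹ = [[2, -3, 1], [0, 0, 1/5], [1, -1, 0]].
P = RT⁻¹ = [[6, -50, -13], [3, -10, -4]] · [[2, -3, 1], [0, 0, 1/5], [1, -1, 0]] = [[-1, -5, -4], [2, -5, 1]].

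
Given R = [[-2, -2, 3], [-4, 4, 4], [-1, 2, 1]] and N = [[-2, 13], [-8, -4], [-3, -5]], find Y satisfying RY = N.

R is on the left of Y, so left-multiply by R⁻¹: Y = R⁻¹N.
R has determinant -4; R⁻¹ = [[1, -2, 5], [0, -1/4, 1], [1, -3/2, 4]].
Y = R⁻¹N = [[1, -2, 5], [0, -1/4, 1], [1, -3/2, 4]] · [[-2, 13], [-8, -4], [-3, -5]] = [[-1, -4], [-1, -4], [-2, -1]].

Y = [[-1, -4], [-1, -4], [-2, -1]]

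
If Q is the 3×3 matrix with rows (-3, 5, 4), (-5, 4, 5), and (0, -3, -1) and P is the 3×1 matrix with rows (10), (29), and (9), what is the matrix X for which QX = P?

X = [[-6], [-4], [3]]

Q is on the left of X, so left-multiply by Q⁻¹: X = Q⁻¹P.
det Q = 2, so Q⁻¹ = [[11/2, -7/2, 9/2], [-5/2, 3/2, -5/2], [15/2, -9/2, 13/2]].
X = Q⁻¹P = [[11/2, -7/2, 9/2], [-5/2, 3/2, -5/2], [15/2, -9/2, 13/2]] · [[10], [29], [9]] = [[-6], [-4], [3]].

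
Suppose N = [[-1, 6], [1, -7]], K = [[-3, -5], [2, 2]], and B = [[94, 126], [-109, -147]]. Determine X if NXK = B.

X = [[-2, -5], [-3, 3]]

Isolating X: multiply by N⁻¹ from the left and K⁻¹ from the right, so X = N⁻¹BK⁻¹.
N has determinant 1; N⁻¹ = [[-7, -6], [-1, -1]].
det K = 4; the adjugate gives K⁻¹ = [[1/2, 5/4], [-1/2, -3/4]].
N⁻¹B = [[-4, 0], [15, 21]].
X = (N⁻¹B)K⁻¹ = [[-2, -5], [-3, 3]].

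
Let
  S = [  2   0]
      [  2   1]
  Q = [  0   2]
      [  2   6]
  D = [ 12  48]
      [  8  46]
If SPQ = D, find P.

P = [[3, 3], [5, -2]]

Left-multiply by S⁻¹ and right-multiply by Q⁻¹: P = S⁻¹DQ⁻¹.
det S = 2, so S⁻¹ = [[1/2, 0], [-1, 1]].
Q has determinant -4; Q⁻¹ = [[-3/2, 1/2], [1/2, 0]].
S⁻¹D = [[6, 24], [-4, -2]].
P = (S⁻¹D)Q⁻¹ = [[3, 3], [5, -2]].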